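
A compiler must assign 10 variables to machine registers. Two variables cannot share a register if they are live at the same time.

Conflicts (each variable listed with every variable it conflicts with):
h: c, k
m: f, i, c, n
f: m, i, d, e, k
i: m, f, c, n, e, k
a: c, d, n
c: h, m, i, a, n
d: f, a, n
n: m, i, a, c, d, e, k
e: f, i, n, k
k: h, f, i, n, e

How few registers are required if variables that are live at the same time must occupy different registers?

4

i, n, e, k all conflict with each other, so at least 4 registers are needed.
A valid assignment using 4 registers: h=1, m=4, f=1, i=2, a=2, c=3, d=3, n=1, e=4, k=3. Every pair that conflicts lands in different registers.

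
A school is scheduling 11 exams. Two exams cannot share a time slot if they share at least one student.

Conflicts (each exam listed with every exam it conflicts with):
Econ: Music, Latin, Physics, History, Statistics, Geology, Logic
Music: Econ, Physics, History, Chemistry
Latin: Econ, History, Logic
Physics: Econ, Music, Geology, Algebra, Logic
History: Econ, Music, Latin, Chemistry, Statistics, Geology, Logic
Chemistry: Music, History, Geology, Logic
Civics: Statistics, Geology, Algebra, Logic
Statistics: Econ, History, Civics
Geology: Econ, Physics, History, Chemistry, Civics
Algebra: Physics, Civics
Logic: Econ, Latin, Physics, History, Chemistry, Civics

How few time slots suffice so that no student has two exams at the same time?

Econ, Latin, History, Logic all conflict with each other, so at least 4 time slots are needed.
4 time slots suffice: time slot 1 → {Physics, History, Civics}; time slot 2 → {Econ, Chemistry, Algebra}; time slot 3 → {Music, Statistics, Geology, Logic}; time slot 4 → {Latin}. Each listed conflict is separated.

4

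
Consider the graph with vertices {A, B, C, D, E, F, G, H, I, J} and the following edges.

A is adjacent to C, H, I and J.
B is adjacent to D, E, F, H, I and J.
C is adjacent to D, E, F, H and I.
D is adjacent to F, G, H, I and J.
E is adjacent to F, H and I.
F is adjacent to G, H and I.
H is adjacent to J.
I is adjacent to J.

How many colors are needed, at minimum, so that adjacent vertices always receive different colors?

B, E, F, I are pairwise adjacent (a clique of size 4), so at least 4 colors are needed.
One proper 4-coloring: A=3, B=4, C=4, D=3, E=3, F=1, G=2, H=2, I=2, J=1. Each edge has distinct colors on its endpoints.

4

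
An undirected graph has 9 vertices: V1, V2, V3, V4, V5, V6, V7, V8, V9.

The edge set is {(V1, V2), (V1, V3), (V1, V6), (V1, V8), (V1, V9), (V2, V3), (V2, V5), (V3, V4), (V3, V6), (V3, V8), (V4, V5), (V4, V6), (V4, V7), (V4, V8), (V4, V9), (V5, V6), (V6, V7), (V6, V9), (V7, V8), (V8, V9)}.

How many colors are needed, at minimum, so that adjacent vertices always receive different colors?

V1, V8, V9 are mutually adjacent, so at least 3 colors are needed.
One proper 3-coloring: V1=2, V2=1, V3=3, V4=2, V5=3, V6=1, V7=3, V8=1, V9=3. Every edge joins two different colors.

3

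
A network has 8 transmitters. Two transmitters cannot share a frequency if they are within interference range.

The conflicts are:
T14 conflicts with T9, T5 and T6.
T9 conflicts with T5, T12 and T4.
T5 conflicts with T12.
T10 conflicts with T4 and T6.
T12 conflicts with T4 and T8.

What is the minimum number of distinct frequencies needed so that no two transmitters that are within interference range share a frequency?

T14, T9, T5 pairwise conflict, so at least 3 frequencies are needed.
A valid assignment using 3 frequencies: T14=2, T9=1, T5=3, T10=1, T12=2, T4=3, T8=1, T6=3. Each listed conflict is separated.

3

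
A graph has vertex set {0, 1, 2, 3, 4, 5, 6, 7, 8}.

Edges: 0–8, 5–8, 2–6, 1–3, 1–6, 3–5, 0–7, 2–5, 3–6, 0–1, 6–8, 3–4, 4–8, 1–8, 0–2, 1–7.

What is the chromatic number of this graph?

3

1, 3, 6 are pairwise adjacent, so at least 3 colors are needed.
3 colors suffice: color a → {2, 3, 7, 8}; color b → {1, 4, 5}; color c → {0, 6}. No two adjacent vertices share a color.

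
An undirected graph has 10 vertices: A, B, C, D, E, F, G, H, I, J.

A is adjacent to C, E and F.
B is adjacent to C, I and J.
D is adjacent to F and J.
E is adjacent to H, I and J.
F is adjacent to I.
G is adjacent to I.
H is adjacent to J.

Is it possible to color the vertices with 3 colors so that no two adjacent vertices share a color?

The chromatic number is 3. E, H, J are mutually adjacent, so at least 3 colors are needed.
One proper 3-coloring: A=2, B=1, C=3, D=3, E=1, F=1, G=1, H=3, I=2, J=2.
That is already a proper 3-coloring.

Yes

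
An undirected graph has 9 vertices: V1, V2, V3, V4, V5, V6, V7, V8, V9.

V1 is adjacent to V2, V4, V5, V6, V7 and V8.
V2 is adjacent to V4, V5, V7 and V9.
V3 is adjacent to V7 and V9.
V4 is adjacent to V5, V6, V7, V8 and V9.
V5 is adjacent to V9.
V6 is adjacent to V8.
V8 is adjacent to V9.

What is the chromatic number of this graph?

V1, V2, V4, V7 are pairwise adjacent (a clique of size 4), so at least 4 colors are needed.
4 colors suffice: V1=B, V2=G, V3=R, V4=R, V5=Y, V6=Y, V7=Y, V8=G, V9=B. Every edge joins two different colors.

4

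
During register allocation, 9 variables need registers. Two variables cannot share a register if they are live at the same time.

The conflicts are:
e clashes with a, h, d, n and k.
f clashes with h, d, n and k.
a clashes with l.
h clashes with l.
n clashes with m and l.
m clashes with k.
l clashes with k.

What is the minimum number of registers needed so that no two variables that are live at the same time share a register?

e and k conflict, so at least 2 registers are needed.
2 registers suffice: register 1 → {e, f, m, l}; register 2 → {a, h, d, n, k}. Each listed conflict is separated.

2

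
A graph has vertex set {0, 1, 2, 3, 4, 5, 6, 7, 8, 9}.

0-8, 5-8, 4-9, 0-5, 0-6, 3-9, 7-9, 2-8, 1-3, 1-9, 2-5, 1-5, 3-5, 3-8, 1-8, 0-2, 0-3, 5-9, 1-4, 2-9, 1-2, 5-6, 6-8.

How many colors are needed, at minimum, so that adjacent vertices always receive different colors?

1, 3, 5, 9 form a clique, so at least 4 colors are needed.
A valid assignment using 4 colors: 0=green, 1=green, 2=yellow, 3=yellow, 4=red, 5=red, 6=yellow, 7=red, 8=blue, 9=blue. Each edge has distinct colors on its endpoints.

4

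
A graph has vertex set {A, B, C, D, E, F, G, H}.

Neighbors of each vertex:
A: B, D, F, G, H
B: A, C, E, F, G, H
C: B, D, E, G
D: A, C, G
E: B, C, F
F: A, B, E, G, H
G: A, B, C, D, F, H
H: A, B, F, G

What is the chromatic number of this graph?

5

A, B, F, G, H are pairwise adjacent (a clique of size 5), so at least 5 colors are needed.
A valid assignment using 5 colors: A=3, B=2, C=3, D=2, E=1, F=4, G=1, H=5. Each edge has distinct colors on its endpoints.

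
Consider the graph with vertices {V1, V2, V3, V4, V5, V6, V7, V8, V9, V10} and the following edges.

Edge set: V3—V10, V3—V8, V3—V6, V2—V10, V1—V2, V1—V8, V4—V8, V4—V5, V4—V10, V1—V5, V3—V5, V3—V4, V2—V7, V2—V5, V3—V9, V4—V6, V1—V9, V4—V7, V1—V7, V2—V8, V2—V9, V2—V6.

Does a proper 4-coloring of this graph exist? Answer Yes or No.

Yes

The chromatic number is 3. V3, V4, V10 are mutually adjacent, so at least 3 colors are needed.
A valid assignment using 3 colors: V1=blue, V2=red, V3=blue, V4=red, V5=green, V6=green, V7=green, V8=green, V9=green, V10=green.
Since 4 ≥ 3, a proper 4-coloring certainly exists.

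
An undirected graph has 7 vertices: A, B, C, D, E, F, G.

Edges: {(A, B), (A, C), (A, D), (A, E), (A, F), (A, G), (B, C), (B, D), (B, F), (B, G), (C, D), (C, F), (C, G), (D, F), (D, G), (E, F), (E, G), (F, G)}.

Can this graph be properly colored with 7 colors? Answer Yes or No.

Yes

The chromatic number is 6. A, B, C, D, F, G are mutually adjacent (a clique of size 6), so at least 6 colors are needed.
6 colors suffice: color 1 → {F}; color 2 → {A}; color 3 → {G}; color 4 → {C, E}; color 5 → {B}; color 6 → {D}.
Since 7 ≥ 6, a proper 7-coloring certainly exists.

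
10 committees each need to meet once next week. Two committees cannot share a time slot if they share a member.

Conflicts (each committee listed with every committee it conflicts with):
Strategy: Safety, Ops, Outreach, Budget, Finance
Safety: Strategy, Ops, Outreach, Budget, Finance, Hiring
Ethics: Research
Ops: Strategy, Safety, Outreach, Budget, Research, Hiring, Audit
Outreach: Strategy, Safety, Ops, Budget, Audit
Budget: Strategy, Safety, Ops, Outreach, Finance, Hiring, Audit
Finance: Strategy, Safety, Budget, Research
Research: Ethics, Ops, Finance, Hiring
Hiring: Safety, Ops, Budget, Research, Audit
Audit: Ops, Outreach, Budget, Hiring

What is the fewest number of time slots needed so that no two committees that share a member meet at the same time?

Strategy, Safety, Ops, Outreach, Budget pairwise conflict, so at least 5 time slots are needed.
5 time slots suffice: time slot 1 → {Ethics, Ops, Finance}; time slot 2 → {Budget, Research}; time slot 3 → {Safety, Audit}; time slot 4 → {Outreach, Hiring}; time slot 5 → {Strategy}. Each listed conflict is separated.

5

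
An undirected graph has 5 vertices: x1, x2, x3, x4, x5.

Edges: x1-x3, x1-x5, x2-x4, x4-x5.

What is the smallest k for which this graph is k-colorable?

x4 and x5 are adjacent, so at least 2 colors are needed.
A valid assignment using 2 colors: x1=2, x2=1, x3=1, x4=2, x5=1. No two adjacent vertices share a color.

2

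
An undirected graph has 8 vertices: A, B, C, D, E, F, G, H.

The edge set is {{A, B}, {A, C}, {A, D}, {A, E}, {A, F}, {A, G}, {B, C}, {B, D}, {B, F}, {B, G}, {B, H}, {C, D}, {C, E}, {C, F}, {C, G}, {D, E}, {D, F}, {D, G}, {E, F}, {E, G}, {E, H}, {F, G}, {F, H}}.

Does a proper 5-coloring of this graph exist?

No

A, C, D, E, F, G are pairwise adjacent (a clique of size 6), so at least 6 colors are needed.
So 5 colors are not enough.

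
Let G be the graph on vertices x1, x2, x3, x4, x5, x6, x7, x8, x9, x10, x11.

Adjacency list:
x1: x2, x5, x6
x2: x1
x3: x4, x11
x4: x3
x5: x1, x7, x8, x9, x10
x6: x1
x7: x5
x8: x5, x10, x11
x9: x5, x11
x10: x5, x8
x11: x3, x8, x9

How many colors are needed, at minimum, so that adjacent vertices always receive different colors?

3

x5, x8, x10 are mutually adjacent, so at least 3 colors are needed.
A valid assignment using 3 colors: x1=2, x2=1, x3=2, x4=1, x5=1, x6=1, x7=2, x8=2, x9=2, x10=3, x11=1. Every edge joins two different colors.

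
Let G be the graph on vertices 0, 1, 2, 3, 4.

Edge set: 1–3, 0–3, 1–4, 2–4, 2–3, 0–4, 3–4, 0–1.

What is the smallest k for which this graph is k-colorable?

0, 1, 3, 4 form a clique, so at least 4 colors are needed.
One proper 4-coloring: 0=green, 1=yellow, 2=green, 3=blue, 4=red. No two adjacent vertices share a color.

4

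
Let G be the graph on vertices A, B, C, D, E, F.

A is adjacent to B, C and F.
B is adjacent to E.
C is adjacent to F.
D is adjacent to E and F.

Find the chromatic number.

A, C, F form a triangle, so at least 3 colors are needed.
3 colors suffice: A=2, B=3, C=3, D=2, E=1, F=1. No two adjacent vertices share a color.

3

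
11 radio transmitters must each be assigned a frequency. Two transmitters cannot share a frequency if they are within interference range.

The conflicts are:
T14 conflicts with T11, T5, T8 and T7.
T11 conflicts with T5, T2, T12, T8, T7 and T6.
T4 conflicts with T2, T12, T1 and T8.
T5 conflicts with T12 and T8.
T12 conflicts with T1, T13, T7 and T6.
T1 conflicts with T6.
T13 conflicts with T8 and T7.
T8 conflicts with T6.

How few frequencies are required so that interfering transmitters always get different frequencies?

T14, T11, T5, T8 are mutually in conflict, so at least 4 frequencies are needed.
4 frequencies suffice: frequency 1 → {T2, T12, T8}; frequency 2 → {T11, T4, T13}; frequency 3 → {T14, T6}; frequency 4 → {T5, T1, T7}. Every pair that conflicts lands in different frequencies.

4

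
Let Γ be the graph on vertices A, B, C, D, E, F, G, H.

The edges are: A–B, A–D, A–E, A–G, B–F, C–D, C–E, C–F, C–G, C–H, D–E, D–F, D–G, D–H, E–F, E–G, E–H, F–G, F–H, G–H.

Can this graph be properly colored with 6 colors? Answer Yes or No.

The chromatic number is 6. C, D, E, F, G, H form a clique, so at least 6 colors are needed.
6 colors suffice: A=2, B=1, C=5, D=4, E=3, F=2, G=1, H=6.
That is already a proper 6-coloring.

Yes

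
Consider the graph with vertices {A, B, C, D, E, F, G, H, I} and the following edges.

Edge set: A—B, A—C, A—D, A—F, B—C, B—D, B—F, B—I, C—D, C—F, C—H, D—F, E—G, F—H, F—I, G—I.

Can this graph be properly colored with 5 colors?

Yes

The chromatic number is 5. A, B, C, D, F are mutually adjacent (a clique of size 5), so at least 5 colors are needed.
5 colors suffice: color 1 → {F, G}; color 2 → {B, E, H}; color 3 → {C, I}; color 4 → {D}; color 5 → {A}.
That is already a proper 5-coloring.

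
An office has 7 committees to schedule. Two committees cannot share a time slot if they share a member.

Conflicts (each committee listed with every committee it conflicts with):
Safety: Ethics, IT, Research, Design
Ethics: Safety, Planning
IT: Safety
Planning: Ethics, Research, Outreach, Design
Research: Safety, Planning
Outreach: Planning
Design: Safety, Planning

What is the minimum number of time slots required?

Ethics and Planning conflict, so at least 2 time slots are needed.
2 time slots suffice: time slot 1 → {Safety, Planning}; time slot 2 → {Ethics, IT, Research, Outreach, Design}. Each listed conflict is separated.

2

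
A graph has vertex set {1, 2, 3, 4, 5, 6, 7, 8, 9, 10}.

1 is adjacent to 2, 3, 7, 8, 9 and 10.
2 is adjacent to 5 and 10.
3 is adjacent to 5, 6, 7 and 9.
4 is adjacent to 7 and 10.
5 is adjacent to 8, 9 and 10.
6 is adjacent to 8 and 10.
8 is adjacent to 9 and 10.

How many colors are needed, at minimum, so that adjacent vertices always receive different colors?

1, 2, 10 are mutually adjacent, so at least 3 colors are needed.
3 colors suffice: color red → {1, 4, 5, 6}; color blue → {7, 9, 10}; color green → {2, 3, 8}. Each edge has distinct colors on its endpoints.

3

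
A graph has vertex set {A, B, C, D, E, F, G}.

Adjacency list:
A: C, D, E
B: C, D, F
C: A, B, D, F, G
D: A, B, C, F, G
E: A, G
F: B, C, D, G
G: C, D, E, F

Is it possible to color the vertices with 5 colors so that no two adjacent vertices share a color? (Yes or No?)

The chromatic number is 4. C, D, F, G are pairwise adjacent (a clique of size 4), so at least 4 colors are needed.
4 colors suffice: color 1 → {D, E}; color 2 → {C}; color 3 → {A, B, G}; color 4 → {F}.
Since 5 ≥ 4, a proper 5-coloring certainly exists.

Yes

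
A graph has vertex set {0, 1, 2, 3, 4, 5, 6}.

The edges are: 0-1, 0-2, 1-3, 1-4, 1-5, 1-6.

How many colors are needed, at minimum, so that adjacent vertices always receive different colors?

2

1 and 5 are adjacent, so at least 2 colors are needed.
One proper 2-coloring: 0=blue, 1=red, 2=red, 3=blue, 4=blue, 5=blue, 6=blue. No two adjacent vertices share a color.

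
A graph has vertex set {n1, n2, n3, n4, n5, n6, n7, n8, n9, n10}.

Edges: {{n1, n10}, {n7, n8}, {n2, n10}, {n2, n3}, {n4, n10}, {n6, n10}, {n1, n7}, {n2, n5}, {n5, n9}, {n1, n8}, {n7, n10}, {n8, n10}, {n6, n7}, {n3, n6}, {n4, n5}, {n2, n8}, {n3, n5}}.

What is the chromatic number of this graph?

4

n1, n7, n8, n10 form a clique, so at least 4 colors are needed.
4 colors suffice: color red → {n5, n10}; color blue → {n2, n4, n7, n9}; color green → {n6, n8}; color yellow → {n1, n3}. Every edge joins two different colors.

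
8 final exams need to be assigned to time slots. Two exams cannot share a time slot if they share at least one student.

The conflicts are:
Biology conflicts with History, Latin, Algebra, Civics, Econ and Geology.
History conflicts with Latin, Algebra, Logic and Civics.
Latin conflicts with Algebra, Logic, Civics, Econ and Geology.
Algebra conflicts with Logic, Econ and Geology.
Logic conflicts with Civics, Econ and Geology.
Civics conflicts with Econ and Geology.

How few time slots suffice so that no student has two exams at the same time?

4

Latin, Logic, Civics, Econ are mutually in conflict, so at least 4 time slots are needed.
4 time slots suffice: time slot 1 → {Latin}; time slot 2 → {Algebra, Civics}; time slot 3 → {Biology, Logic}; time slot 4 → {History, Econ, Geology}. No two conflicting exams share a time slot.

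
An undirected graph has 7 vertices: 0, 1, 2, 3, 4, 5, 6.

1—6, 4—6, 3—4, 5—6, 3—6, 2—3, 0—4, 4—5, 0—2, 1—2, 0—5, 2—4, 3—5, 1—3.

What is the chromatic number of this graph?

4

3, 4, 5, 6 are mutually adjacent (a clique of size 4), so at least 4 colors are needed.
A valid assignment using 4 colors: 0=a, 1=b, 2=c, 3=a, 4=b, 5=d, 6=c. Each edge has distinct colors on its endpoints.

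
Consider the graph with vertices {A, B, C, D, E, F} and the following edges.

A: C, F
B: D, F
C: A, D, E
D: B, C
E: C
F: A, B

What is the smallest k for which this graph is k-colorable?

3

The cycle B-D-C-A-F-B has odd length 5, so it cannot be 2-colored; at least 3 colors are needed.
3 colors suffice: A=2, B=3, C=1, D=2, E=2, F=1. No two adjacent vertices share a color.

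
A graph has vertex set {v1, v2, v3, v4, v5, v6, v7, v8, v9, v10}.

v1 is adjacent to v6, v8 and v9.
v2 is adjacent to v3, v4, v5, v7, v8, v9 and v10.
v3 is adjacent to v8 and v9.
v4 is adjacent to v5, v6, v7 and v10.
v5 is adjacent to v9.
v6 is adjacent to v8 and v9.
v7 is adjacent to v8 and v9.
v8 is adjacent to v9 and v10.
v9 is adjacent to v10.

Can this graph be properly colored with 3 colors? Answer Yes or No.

v2, v8, v9, v10 are mutually adjacent (a clique of size 4), so at least 4 colors are needed.
So 3 colors are not enough.

No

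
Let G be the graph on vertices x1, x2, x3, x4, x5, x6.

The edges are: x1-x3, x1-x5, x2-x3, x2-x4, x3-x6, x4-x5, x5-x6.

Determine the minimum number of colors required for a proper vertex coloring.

3

The cycle x5-x4-x2-x3-x6-x5 has odd length 5, so it cannot be 2-colored; at least 3 colors are needed.
One proper 3-coloring: x1=2, x2=2, x3=1, x4=3, x5=1, x6=2. No two adjacent vertices share a color.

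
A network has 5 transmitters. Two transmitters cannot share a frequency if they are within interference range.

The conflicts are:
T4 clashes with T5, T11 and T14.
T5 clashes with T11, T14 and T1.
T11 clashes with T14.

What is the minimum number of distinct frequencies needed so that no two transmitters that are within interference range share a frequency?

T4, T5, T11, T14 pairwise conflict, so at least 4 frequencies are needed.
4 frequencies suffice: frequency 1 → {T5}; frequency 2 → {T14, T1}; frequency 3 → {T11}; frequency 4 → {T4}. No two conflicting transmitters share a frequency.

4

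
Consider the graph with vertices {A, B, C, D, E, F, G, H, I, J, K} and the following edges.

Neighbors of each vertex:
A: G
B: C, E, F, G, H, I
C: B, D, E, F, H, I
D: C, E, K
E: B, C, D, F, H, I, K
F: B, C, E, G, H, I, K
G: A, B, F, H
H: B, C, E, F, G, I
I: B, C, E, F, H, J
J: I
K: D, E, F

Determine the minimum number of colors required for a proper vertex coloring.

6

B, C, E, F, H, I are pairwise adjacent (a clique of size 6), so at least 6 colors are needed.
6 colors suffice: A=2, B=6, C=5, D=2, E=1, F=2, G=1, H=4, I=3, J=1, K=3. Every edge joins two different colors.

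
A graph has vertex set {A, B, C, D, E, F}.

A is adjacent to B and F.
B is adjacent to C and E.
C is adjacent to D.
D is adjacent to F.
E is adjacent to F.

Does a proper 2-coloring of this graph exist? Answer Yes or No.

The cycle B-C-D-F-A-B has odd length 5, so it cannot be 2-colored; at least 3 colors are needed.
So 2 colors are not enough.

No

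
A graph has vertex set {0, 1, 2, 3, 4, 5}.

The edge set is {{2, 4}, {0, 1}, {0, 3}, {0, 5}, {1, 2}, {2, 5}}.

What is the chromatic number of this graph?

2

0 and 1 are adjacent, so at least 2 colors are needed.
A valid assignment using 2 colors: 0=a, 1=b, 2=a, 3=b, 4=b, 5=b. Each edge has distinct colors on its endpoints.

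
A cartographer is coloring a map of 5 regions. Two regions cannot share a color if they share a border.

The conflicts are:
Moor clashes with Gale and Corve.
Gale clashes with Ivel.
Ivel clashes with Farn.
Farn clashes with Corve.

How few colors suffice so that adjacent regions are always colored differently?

The cycle Ivel-Farn-Corve-Moor-Gale-Ivel has odd length 5, so it cannot be 2-colored; at least 3 colors are needed.
A valid assignment using 3 colors: Moor=2, Gale=1, Ivel=3, Farn=2, Corve=1. Every pair that conflicts lands in different colors.

3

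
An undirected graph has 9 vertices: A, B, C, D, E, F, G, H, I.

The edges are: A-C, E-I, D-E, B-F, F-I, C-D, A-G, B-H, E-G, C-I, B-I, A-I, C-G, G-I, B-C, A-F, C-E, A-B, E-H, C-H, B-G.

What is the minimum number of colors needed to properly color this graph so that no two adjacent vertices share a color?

A, B, C, G, I are mutually adjacent (a clique of size 5), so at least 5 colors are needed.
5 colors suffice: color 1 → {C, F}; color 2 → {B, E}; color 3 → {D, H, I}; color 4 → {G}; color 5 → {A}. No two adjacent vertices share a color.

5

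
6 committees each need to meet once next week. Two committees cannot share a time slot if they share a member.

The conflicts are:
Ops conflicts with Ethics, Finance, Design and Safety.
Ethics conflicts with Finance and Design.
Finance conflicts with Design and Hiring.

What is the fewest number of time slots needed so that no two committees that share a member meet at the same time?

4

Ops, Ethics, Finance, Design pairwise conflict, so at least 4 time slots are needed.
A valid assignment using 4 time slots: Ops=2, Ethics=4, Finance=1, Design=3, Hiring=2, Safety=1. No two conflicting committees share a time slot.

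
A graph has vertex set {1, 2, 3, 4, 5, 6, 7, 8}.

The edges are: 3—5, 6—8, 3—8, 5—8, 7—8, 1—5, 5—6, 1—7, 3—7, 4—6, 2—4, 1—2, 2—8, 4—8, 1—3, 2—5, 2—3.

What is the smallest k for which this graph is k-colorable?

1, 2, 3, 5 form a clique, so at least 4 colors are needed.
4 colors suffice: 1=red, 2=green, 3=yellow, 4=blue, 5=blue, 6=green, 7=blue, 8=red. Every edge joins two different colors.

4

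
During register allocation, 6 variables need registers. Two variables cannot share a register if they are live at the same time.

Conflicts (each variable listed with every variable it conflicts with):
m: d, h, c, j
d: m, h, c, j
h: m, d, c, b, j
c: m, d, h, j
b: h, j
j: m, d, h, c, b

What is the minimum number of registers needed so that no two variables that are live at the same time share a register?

m, d, h, c, j pairwise conflict, so at least 5 registers are needed.
5 registers suffice: m=5, d=4, h=1, c=3, b=3, j=2. No two conflicting variables share a register.

5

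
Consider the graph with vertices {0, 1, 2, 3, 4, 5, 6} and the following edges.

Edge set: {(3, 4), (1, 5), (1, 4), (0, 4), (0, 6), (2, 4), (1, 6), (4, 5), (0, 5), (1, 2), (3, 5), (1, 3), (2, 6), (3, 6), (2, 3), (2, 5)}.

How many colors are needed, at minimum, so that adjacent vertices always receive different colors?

5

1, 2, 3, 4, 5 form a clique, so at least 5 colors are needed.
5 colors suffice: color a → {0, 1}; color b → {5, 6}; color c → {4}; color d → {2}; color e → {3}. Each edge has distinct colors on its endpoints.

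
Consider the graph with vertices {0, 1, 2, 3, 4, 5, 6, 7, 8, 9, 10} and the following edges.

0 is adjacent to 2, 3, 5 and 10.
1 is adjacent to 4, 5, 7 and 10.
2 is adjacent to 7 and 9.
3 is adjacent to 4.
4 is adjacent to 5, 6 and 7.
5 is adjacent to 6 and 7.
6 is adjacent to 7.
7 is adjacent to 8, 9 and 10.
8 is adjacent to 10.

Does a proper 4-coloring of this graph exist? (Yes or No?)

The chromatic number is 4. 4, 5, 6, 7 are pairwise adjacent (a clique of size 4), so at least 4 colors are needed.
4 colors suffice: color red → {0, 7}; color blue → {2, 3, 5, 10}; color green → {4, 8, 9}; color yellow → {1, 6}.
That is already a proper 4-coloring.

Yes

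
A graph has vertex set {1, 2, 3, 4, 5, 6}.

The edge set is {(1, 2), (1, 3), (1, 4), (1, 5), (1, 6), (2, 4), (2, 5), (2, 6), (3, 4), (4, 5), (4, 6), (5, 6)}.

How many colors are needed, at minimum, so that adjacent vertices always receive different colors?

1, 2, 4, 5, 6 are mutually adjacent (a clique of size 5), so at least 5 colors are needed.
5 colors suffice: 1=red, 2=purple, 3=green, 4=blue, 5=yellow, 6=green. No two adjacent vertices share a color.

5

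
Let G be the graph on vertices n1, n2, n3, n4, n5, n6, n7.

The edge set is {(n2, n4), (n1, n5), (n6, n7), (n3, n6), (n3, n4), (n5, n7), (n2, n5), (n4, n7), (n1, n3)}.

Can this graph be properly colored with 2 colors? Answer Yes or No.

The cycle n5-n7-n6-n3-n1-n5 has odd length 5, so it cannot be 2-colored; at least 3 colors are needed.
So 2 colors are not enough.

No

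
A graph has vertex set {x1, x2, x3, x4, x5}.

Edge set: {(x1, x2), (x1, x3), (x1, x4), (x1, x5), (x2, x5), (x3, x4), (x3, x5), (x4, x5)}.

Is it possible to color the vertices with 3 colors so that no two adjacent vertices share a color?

x1, x3, x4, x5 are mutually adjacent (a clique of size 4), so at least 4 colors are needed.
So 3 colors are not enough.

No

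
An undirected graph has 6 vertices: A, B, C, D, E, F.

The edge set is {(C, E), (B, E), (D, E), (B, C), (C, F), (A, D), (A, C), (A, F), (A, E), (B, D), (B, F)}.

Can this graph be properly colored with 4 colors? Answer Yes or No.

Yes

The chromatic number is 3. B, C, F form a triangle, so at least 3 colors are needed.
3 colors suffice: color red → {C, D}; color blue → {A, B}; color green → {E, F}.
Since 4 ≥ 3, a proper 4-coloring certainly exists.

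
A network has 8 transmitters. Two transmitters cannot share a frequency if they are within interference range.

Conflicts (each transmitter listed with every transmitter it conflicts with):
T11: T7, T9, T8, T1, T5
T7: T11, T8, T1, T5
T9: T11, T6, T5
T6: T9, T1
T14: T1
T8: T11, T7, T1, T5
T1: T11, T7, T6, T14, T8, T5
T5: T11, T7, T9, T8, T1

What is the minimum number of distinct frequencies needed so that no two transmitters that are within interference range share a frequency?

5

T11, T7, T8, T1, T5 are mutually in conflict, so at least 5 frequencies are needed.
A valid assignment using 5 frequencies: T11=3, T7=5, T9=1, T6=2, T14=2, T8=4, T1=1, T5=2. No two conflicting transmitters share a frequency.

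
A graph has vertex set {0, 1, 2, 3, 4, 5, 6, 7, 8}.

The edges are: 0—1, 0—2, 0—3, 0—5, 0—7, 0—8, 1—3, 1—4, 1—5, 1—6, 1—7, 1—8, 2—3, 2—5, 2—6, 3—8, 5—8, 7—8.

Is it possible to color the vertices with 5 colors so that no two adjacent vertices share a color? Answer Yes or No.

The chromatic number is 4. 0, 1, 3, 8 are mutually adjacent (a clique of size 4), so at least 4 colors are needed.
4 colors suffice: color a → {1, 2}; color b → {0, 4, 6}; color c → {8}; color d → {3, 5, 7}.
Since 5 ≥ 4, a proper 5-coloring certainly exists.

Yes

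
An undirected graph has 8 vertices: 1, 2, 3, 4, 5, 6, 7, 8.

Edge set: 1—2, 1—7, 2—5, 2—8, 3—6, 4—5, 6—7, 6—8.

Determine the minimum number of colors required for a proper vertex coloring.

3

The cycle 2-8-6-7-1-2 has odd length 5, so it cannot be 2-colored; at least 3 colors are needed.
3 colors suffice: color red → {2, 4, 6}; color blue → {1, 3, 5, 8}; color green → {7}. Every edge joins two different colors.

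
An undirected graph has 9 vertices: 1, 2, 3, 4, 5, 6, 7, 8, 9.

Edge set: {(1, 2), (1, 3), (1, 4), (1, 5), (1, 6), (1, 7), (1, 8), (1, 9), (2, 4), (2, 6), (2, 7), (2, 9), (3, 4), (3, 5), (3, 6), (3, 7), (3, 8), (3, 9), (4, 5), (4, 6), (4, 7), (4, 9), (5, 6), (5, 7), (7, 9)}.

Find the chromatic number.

1, 3, 4, 5, 6 are mutually adjacent (a clique of size 5), so at least 5 colors are needed.
5 colors suffice: color a → {1}; color b → {4, 8}; color c → {2, 3}; color d → {6, 7}; color e → {5, 9}. Each edge has distinct colors on its endpoints.

5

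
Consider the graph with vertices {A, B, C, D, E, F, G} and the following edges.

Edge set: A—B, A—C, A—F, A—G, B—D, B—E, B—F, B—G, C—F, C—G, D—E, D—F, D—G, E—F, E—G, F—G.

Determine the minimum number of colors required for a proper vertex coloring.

5

B, D, E, F, G are mutually adjacent (a clique of size 5), so at least 5 colors are needed.
5 colors suffice: color 1 → {G}; color 2 → {F}; color 3 → {B, C}; color 4 → {A, E}; color 5 → {D}. Every edge joins two different colors.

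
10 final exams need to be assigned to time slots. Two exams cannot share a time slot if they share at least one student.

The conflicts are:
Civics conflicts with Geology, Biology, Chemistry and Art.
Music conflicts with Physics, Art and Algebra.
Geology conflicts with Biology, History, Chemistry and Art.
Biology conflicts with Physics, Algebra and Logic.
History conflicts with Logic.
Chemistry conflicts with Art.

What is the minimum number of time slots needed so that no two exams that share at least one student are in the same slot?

4

Civics, Geology, Chemistry, Art all conflict with each other, so at least 4 time slots are needed.
4 time slots suffice: time slot 1 → {Biology, History, Art}; time slot 2 → {Music, Geology, Logic}; time slot 3 → {Civics, Physics, Algebra}; time slot 4 → {Chemistry}. Every pair that conflicts lands in different time slots.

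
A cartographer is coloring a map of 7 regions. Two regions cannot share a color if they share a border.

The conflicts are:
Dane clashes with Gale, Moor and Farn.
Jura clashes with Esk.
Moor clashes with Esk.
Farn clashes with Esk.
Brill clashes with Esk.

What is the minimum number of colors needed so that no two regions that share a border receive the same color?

2

Moor and Esk conflict, so at least 2 colors are needed.
2 colors suffice: color 1 → {Dane, Esk}; color 2 → {Jura, Gale, Moor, Farn, Brill}. No two conflicting regions share a color.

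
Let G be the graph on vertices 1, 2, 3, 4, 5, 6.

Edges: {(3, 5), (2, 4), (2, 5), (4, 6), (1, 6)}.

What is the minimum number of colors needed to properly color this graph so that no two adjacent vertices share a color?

2

2 and 4 are adjacent, so at least 2 colors are needed.
One proper 2-coloring: 1=red, 2=blue, 3=blue, 4=red, 5=red, 6=blue. No two adjacent vertices share a color.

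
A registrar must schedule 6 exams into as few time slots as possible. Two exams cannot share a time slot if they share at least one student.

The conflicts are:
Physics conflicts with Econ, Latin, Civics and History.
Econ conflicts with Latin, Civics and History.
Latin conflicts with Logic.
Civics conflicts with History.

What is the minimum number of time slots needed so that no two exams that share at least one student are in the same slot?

4

Physics, Econ, Civics, History pairwise conflict, so at least 4 time slots are needed.
4 time slots suffice: time slot 1 → {Physics, Logic}; time slot 2 → {Econ}; time slot 3 → {Latin, Civics}; time slot 4 → {History}. Each listed conflict is separated.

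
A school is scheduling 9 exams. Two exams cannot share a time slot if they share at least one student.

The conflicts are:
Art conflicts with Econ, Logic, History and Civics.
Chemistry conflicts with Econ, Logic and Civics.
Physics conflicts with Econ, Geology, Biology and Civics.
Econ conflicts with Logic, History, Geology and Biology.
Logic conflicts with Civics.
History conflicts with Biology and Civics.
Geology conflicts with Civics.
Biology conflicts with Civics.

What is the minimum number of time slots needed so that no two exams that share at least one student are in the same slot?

History, Biology, Civics are mutually in conflict, so at least 3 time slots are needed.
3 time slots suffice: time slot 1 → {Econ, Civics}; time slot 2 → {Physics, Logic, History}; time slot 3 → {Art, Chemistry, Geology, Biology}. Every pair that conflicts lands in different time slots.

3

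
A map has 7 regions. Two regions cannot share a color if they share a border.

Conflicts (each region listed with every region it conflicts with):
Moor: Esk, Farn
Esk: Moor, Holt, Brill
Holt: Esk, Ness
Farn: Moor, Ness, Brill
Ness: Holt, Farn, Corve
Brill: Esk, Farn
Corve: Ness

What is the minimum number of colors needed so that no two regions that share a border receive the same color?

3

The cycle Brill-Esk-Holt-Ness-Farn-Brill has odd length 5, so it cannot be 2-colored; at least 3 colors are needed.
3 colors suffice: color 1 → {Esk, Farn, Corve}; color 2 → {Moor, Ness, Brill}; color 3 → {Holt}. Every pair that conflicts lands in different colors.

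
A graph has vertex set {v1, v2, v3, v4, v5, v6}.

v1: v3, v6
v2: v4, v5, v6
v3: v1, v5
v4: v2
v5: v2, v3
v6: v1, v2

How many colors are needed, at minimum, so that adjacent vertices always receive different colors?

3

The cycle v2-v6-v1-v3-v5-v2 has odd length 5, so it cannot be 2-colored; at least 3 colors are needed.
A valid assignment using 3 colors: v1=1, v2=1, v3=2, v4=2, v5=3, v6=2. Each edge has distinct colors on its endpoints.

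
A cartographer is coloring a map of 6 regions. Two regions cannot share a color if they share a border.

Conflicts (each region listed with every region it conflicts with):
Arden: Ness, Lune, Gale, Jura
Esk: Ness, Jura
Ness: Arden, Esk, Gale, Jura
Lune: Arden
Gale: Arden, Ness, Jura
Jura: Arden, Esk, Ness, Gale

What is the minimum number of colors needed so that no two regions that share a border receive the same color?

4

Arden, Ness, Gale, Jura pairwise conflict, so at least 4 colors are needed.
4 colors suffice: color 1 → {Ness, Lune}; color 2 → {Arden, Esk}; color 3 → {Jura}; color 4 → {Gale}. Each listed conflict is separated.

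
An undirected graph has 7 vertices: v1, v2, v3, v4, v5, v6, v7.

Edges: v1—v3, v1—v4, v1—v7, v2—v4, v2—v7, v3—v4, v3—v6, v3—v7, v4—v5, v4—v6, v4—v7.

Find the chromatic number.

4

v1, v3, v4, v7 are pairwise adjacent (a clique of size 4), so at least 4 colors are needed.
4 colors suffice: v1=Y, v2=G, v3=G, v4=R, v5=B, v6=B, v7=B. Each edge has distinct colors on its endpoints.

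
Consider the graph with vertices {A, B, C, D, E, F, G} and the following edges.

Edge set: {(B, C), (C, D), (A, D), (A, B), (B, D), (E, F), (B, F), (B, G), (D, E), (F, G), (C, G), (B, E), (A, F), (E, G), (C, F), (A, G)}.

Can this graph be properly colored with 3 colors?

B, C, F, G form a clique, so at least 4 colors are needed.
So 3 colors are not enough.

No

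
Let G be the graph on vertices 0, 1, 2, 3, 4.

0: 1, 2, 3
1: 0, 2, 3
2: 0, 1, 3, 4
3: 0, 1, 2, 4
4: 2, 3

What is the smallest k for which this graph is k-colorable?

4

0, 1, 2, 3 form a clique, so at least 4 colors are needed.
4 colors suffice: color red → {3}; color blue → {2}; color green → {1, 4}; color yellow → {0}. No two adjacent vertices share a color.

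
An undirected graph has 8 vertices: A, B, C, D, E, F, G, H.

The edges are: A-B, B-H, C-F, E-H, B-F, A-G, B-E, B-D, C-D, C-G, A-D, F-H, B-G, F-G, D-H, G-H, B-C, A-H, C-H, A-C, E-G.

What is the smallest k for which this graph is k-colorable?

A, B, C, D, H are mutually adjacent (a clique of size 5), so at least 5 colors are needed.
One proper 5-coloring: A=purple, B=blue, C=green, D=yellow, E=green, F=purple, G=yellow, H=red. No two adjacent vertices share a color.

5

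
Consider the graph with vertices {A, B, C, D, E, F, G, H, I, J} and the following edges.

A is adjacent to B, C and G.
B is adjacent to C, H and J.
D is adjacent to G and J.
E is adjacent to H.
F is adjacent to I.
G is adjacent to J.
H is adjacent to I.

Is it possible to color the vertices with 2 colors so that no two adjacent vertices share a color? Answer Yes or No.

A, B, C are mutually adjacent, so at least 3 colors are needed.
So 2 colors are not enough.

No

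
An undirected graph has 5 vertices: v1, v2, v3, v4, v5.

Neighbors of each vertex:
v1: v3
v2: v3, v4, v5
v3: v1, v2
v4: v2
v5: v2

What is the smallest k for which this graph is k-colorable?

2

v2 and v5 are adjacent, so at least 2 colors are needed.
2 colors suffice: color R → {v1, v2}; color B → {v3, v4, v5}. Every edge joins two different colors.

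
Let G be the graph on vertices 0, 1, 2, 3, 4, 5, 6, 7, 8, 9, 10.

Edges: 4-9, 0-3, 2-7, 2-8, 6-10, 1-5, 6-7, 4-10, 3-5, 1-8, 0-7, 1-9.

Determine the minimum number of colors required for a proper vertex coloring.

The cycle 2-7-0-3-5-1-8-2 has odd length 7, so it cannot be 2-colored; at least 3 colors are needed.
One proper 3-coloring: 0=blue, 1=red, 2=blue, 3=red, 4=red, 5=blue, 6=blue, 7=red, 8=green, 9=blue, 10=green. Every edge joins two different colors.

3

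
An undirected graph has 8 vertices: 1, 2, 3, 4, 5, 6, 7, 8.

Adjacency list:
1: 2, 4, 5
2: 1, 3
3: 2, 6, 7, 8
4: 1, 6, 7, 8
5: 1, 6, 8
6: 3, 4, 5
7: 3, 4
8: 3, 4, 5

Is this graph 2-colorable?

No

The cycle 2-3-7-4-1-2 has odd length 5, so it cannot be 2-colored; at least 3 colors are needed.
So 2 colors are not enough.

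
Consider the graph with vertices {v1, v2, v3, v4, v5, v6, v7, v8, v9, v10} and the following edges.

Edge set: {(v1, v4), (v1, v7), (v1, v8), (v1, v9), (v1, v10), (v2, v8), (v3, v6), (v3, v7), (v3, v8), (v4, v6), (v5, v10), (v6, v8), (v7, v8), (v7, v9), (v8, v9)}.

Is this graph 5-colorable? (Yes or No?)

Yes

The chromatic number is 4. v1, v7, v8, v9 are pairwise adjacent (a clique of size 4), so at least 4 colors are needed.
A valid assignment using 4 colors: v1=2, v2=2, v3=4, v4=1, v5=2, v6=2, v7=3, v8=1, v9=4, v10=1.
Since 5 ≥ 4, a proper 5-coloring certainly exists.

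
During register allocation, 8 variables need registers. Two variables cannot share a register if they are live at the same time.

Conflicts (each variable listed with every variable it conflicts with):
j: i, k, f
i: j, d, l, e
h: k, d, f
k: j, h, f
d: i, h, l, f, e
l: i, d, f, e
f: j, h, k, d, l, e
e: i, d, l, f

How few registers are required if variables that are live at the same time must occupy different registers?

i, d, l, e are mutually in conflict, so at least 4 registers are needed.
4 registers suffice: register 1 → {i, f}; register 2 → {j, d}; register 3 → {h, l}; register 4 → {k, e}. Every pair that conflicts lands in different registers.

4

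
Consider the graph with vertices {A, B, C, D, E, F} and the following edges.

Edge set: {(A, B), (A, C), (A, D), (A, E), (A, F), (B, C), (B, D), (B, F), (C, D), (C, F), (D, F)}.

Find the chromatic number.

5

A, B, C, D, F are pairwise adjacent (a clique of size 5), so at least 5 colors are needed.
A valid assignment using 5 colors: A=1, B=5, C=4, D=2, E=2, F=3. No two adjacent vertices share a color.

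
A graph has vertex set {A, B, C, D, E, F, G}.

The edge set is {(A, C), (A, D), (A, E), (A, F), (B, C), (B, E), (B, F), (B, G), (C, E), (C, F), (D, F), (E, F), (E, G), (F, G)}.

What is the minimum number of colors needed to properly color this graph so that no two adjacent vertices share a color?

4

A, C, E, F are mutually adjacent (a clique of size 4), so at least 4 colors are needed.
4 colors suffice: color 1 → {F}; color 2 → {D, E}; color 3 → {C, G}; color 4 → {A, B}. Each edge has distinct colors on its endpoints.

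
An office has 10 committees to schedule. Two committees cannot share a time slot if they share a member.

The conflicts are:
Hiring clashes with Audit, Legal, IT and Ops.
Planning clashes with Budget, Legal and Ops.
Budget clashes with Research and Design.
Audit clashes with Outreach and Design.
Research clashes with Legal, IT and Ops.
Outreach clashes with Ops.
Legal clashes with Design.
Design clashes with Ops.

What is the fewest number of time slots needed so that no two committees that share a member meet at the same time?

2

Legal and Design conflict, so at least 2 time slots are needed.
2 time slots suffice: time slot 1 → {Budget, Audit, Legal, IT, Ops}; time slot 2 → {Hiring, Planning, Research, Outreach, Design}. Every pair that conflicts lands in different time slots.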